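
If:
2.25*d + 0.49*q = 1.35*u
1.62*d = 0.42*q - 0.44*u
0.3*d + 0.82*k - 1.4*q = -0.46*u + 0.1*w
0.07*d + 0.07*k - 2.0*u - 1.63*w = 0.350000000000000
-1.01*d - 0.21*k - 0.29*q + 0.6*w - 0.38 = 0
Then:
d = -0.05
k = -0.65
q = -0.49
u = -0.27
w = 0.08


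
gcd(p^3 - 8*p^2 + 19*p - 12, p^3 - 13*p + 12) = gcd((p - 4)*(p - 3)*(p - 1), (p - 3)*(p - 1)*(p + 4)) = p^2 - 4*p + 3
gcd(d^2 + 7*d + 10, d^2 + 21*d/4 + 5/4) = d + 5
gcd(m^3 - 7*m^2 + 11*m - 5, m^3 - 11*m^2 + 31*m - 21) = m - 1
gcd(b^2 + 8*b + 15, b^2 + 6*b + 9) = b + 3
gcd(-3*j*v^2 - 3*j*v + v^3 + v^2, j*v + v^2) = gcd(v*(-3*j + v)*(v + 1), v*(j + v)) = v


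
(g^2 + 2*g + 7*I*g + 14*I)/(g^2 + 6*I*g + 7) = (g + 2)/(g - I)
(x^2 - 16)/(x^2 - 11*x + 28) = (x + 4)/(x - 7)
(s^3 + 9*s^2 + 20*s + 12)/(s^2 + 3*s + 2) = s + 6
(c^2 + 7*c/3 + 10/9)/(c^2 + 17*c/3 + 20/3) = (c + 2/3)/(c + 4)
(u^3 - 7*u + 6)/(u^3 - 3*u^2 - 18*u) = (u^2 - 3*u + 2)/(u*(u - 6))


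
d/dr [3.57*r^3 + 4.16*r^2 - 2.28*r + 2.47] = 10.71*r^2 + 8.32*r - 2.28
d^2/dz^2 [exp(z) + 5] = exp(z)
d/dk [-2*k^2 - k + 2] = -4*k - 1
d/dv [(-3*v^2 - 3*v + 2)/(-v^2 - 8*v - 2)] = (21*v^2 + 16*v + 22)/(v^4 + 16*v^3 + 68*v^2 + 32*v + 4)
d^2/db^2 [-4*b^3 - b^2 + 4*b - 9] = -24*b - 2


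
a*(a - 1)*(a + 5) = a^3 + 4*a^2 - 5*a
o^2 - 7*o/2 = o*(o - 7/2)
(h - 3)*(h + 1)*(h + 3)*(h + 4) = h^4 + 5*h^3 - 5*h^2 - 45*h - 36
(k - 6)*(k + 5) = k^2 - k - 30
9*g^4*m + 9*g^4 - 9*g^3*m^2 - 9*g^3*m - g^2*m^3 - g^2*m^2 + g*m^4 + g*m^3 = (-3*g + m)*(-g + m)*(3*g + m)*(g*m + g)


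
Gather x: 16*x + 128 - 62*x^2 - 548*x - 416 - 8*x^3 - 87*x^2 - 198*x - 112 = -8*x^3 - 149*x^2 - 730*x - 400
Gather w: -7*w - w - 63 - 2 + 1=-8*w - 64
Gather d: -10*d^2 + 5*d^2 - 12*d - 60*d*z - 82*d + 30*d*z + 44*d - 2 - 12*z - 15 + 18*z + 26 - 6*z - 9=-5*d^2 + d*(-30*z - 50)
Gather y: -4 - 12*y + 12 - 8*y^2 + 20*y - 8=-8*y^2 + 8*y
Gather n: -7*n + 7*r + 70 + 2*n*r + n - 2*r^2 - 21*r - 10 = n*(2*r - 6) - 2*r^2 - 14*r + 60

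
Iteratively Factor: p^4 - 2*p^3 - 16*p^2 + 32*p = (p + 4)*(p^3 - 6*p^2 + 8*p) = p*(p + 4)*(p^2 - 6*p + 8) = p*(p - 2)*(p + 4)*(p - 4)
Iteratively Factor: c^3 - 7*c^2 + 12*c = (c - 4)*(c^2 - 3*c) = c*(c - 4)*(c - 3)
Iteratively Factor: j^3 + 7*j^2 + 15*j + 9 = (j + 3)*(j^2 + 4*j + 3) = (j + 3)^2*(j + 1)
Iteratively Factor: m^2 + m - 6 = (m + 3)*(m - 2)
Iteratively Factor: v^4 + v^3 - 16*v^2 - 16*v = (v + 1)*(v^3 - 16*v) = (v + 1)*(v + 4)*(v^2 - 4*v) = v*(v + 1)*(v + 4)*(v - 4)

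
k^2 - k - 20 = (k - 5)*(k + 4)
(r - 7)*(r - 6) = r^2 - 13*r + 42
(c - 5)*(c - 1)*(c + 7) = c^3 + c^2 - 37*c + 35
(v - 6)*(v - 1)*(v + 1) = v^3 - 6*v^2 - v + 6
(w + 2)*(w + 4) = w^2 + 6*w + 8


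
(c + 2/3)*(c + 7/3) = c^2 + 3*c + 14/9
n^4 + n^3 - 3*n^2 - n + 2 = (n - 1)^2*(n + 1)*(n + 2)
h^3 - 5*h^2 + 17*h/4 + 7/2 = (h - 7/2)*(h - 2)*(h + 1/2)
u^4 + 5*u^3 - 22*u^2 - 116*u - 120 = (u - 5)*(u + 2)^2*(u + 6)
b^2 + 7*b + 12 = (b + 3)*(b + 4)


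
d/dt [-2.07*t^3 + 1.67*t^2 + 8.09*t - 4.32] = -6.21*t^2 + 3.34*t + 8.09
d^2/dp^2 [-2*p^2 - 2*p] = -4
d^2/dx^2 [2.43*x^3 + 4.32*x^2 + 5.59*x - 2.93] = 14.58*x + 8.64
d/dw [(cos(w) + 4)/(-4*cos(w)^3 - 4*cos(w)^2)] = (2*sin(w)^2 - 13*cos(w) - 10)*sin(w)/(4*(cos(w) + 1)^2*cos(w)^3)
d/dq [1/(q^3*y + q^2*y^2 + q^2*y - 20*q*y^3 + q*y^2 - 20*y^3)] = (-3*q^2 - 2*q*y - 2*q + 20*y^2 - y)/(y*(q^3 + q^2*y + q^2 - 20*q*y^2 + q*y - 20*y^2)^2)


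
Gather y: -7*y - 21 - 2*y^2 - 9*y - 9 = -2*y^2 - 16*y - 30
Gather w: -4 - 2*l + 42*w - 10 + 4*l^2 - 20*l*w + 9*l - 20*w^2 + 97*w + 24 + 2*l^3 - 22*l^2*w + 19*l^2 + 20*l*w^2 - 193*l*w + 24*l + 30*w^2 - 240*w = 2*l^3 + 23*l^2 + 31*l + w^2*(20*l + 10) + w*(-22*l^2 - 213*l - 101) + 10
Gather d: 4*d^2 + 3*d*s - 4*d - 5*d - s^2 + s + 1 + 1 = 4*d^2 + d*(3*s - 9) - s^2 + s + 2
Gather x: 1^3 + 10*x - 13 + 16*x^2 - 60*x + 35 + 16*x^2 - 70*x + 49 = 32*x^2 - 120*x + 72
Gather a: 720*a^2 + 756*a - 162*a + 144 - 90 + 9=720*a^2 + 594*a + 63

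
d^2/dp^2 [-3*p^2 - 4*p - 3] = -6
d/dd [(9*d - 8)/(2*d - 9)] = -65/(2*d - 9)^2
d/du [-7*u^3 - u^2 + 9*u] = -21*u^2 - 2*u + 9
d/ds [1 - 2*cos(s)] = 2*sin(s)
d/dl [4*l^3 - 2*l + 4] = 12*l^2 - 2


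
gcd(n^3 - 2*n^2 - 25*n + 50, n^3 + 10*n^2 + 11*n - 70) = n^2 + 3*n - 10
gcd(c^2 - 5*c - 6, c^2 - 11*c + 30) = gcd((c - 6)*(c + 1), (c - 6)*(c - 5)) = c - 6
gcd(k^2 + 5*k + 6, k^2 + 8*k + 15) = k + 3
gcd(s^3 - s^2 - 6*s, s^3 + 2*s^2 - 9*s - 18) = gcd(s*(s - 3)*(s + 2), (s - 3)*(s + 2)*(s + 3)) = s^2 - s - 6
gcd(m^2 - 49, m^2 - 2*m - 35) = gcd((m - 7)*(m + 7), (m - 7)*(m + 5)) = m - 7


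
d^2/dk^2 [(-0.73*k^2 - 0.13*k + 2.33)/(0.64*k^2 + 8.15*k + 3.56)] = (7.508864*k^3 + 15.7056*k^2 + 74.696832*k + 287.95169)/(0.262144*k^6 + 10.01472*k^5 + 131.905728*k^4 + 652.757135*k^3 + 733.725612*k^2 + 309.86952*k + 45.118016)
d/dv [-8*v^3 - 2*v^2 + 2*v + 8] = -24*v^2 - 4*v + 2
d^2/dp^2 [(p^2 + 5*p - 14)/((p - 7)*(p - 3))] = 10*(3*p^3 - 21*p^2 + 21*p + 77)/(p^6 - 30*p^5 + 363*p^4 - 2260*p^3 + 7623*p^2 - 13230*p + 9261)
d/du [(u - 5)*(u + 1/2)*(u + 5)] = 3*u^2 + u - 25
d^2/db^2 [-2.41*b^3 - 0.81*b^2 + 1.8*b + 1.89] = -14.46*b - 1.62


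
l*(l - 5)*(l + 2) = l^3 - 3*l^2 - 10*l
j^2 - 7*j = j*(j - 7)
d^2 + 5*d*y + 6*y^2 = (d + 2*y)*(d + 3*y)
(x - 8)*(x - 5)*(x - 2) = x^3 - 15*x^2 + 66*x - 80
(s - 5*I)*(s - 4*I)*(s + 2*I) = s^3 - 7*I*s^2 - 2*s - 40*I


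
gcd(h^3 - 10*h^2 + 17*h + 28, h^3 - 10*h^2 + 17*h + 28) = h^3 - 10*h^2 + 17*h + 28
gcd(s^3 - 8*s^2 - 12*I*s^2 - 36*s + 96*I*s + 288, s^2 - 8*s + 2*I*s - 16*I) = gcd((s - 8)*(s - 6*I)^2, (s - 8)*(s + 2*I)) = s - 8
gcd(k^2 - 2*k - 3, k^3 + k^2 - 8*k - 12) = k - 3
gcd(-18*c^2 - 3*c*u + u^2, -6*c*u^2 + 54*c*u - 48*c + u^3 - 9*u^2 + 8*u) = -6*c + u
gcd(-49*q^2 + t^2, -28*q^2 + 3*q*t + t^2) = 7*q + t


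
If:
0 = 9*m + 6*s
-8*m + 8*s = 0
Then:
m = 0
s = 0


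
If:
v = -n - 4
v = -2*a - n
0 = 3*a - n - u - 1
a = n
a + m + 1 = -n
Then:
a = 2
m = -5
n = 2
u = 3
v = -6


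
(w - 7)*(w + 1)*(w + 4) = w^3 - 2*w^2 - 31*w - 28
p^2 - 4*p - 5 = (p - 5)*(p + 1)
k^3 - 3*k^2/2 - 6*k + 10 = (k - 2)^2*(k + 5/2)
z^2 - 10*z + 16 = (z - 8)*(z - 2)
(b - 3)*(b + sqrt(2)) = b^2 - 3*b + sqrt(2)*b - 3*sqrt(2)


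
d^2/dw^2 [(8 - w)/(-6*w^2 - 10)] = 3*(12*w^2*(w - 8) + (8 - 3*w)*(3*w^2 + 5))/(3*w^2 + 5)^3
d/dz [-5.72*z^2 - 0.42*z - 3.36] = -11.44*z - 0.42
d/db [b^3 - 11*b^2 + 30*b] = 3*b^2 - 22*b + 30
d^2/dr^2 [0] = 0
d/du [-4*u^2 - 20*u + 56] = -8*u - 20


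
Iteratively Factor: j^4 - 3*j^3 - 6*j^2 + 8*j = (j + 2)*(j^3 - 5*j^2 + 4*j) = (j - 4)*(j + 2)*(j^2 - j) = j*(j - 4)*(j + 2)*(j - 1)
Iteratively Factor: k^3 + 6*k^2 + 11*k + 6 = (k + 3)*(k^2 + 3*k + 2) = (k + 1)*(k + 3)*(k + 2)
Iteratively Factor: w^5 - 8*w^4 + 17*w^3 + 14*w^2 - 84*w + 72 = (w - 3)*(w^4 - 5*w^3 + 2*w^2 + 20*w - 24) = (w - 3)*(w - 2)*(w^3 - 3*w^2 - 4*w + 12) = (w - 3)^2*(w - 2)*(w^2 - 4) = (w - 3)^2*(w - 2)*(w + 2)*(w - 2)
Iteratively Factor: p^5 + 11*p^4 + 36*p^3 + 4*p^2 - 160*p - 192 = (p + 2)*(p^4 + 9*p^3 + 18*p^2 - 32*p - 96) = (p + 2)*(p + 3)*(p^3 + 6*p^2 - 32) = (p - 2)*(p + 2)*(p + 3)*(p^2 + 8*p + 16) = (p - 2)*(p + 2)*(p + 3)*(p + 4)*(p + 4)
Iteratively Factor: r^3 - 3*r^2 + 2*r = (r - 2)*(r^2 - r) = r*(r - 2)*(r - 1)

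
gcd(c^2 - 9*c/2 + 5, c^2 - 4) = c - 2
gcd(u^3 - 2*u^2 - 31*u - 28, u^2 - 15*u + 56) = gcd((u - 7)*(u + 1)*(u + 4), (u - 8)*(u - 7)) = u - 7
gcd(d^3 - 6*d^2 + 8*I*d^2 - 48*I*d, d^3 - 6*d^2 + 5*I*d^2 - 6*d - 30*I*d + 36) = d - 6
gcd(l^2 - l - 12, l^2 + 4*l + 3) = l + 3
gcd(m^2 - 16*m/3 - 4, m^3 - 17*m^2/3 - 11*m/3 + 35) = 1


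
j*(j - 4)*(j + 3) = j^3 - j^2 - 12*j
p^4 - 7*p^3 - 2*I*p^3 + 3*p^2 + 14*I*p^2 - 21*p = p*(p - 7)*(p - 3*I)*(p + I)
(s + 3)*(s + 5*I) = s^2 + 3*s + 5*I*s + 15*I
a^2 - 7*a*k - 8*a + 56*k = (a - 8)*(a - 7*k)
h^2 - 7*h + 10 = (h - 5)*(h - 2)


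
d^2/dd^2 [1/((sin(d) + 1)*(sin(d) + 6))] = (-4*sin(d)^3 - 17*sin(d)^2 - 2*sin(d) + 86)/((sin(d) + 1)^2*(sin(d) + 6)^3)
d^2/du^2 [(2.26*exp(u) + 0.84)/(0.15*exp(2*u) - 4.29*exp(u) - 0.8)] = (0.05085*exp(4*u) + 1.52991*exp(3*u) + 0.0055799999999806*exp(2*u) + 8.106324*exp(u) - 1.43648)*exp(u)/(0.003375*exp(6*u) - 0.289575*exp(5*u) + 8.227845*exp(4*u) - 75.864789*exp(3*u) - 43.88184*exp(2*u) - 8.2368*exp(u) - 0.512)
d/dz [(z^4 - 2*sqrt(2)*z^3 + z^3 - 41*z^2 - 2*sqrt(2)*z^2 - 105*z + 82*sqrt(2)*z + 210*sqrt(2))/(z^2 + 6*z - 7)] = (2*z^5 - 2*sqrt(2)*z^4 + 19*z^4 - 24*sqrt(2)*z^3 - 16*z^3 - 162*z^2 - 52*sqrt(2)*z^2 - 392*sqrt(2)*z + 574*z - 1834*sqrt(2) + 735)/(z^4 + 12*z^3 + 22*z^2 - 84*z + 49)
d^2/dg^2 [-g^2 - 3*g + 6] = -2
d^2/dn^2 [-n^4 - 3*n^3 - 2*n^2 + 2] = -12*n^2 - 18*n - 4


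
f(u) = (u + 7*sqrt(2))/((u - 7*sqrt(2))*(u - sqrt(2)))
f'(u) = 1/((u - 7*sqrt(2))*(u - sqrt(2))) - (u + 7*sqrt(2))/((u - 7*sqrt(2))*(u - sqrt(2))^2) - (u + 7*sqrt(2))/((u - 7*sqrt(2))^2*(u - sqrt(2))) = (-u^2 - 14*sqrt(2)*u + 126)/(u^4 - 16*sqrt(2)*u^3 + 156*u^2 - 224*sqrt(2)*u + 196)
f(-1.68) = 0.23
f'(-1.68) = 0.12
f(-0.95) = 0.35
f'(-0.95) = 0.22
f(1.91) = -2.98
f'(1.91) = 5.39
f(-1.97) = 0.20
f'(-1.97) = 0.10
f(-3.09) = 0.12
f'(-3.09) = 0.05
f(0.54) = 1.28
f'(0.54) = 1.72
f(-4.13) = 0.07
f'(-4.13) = 0.03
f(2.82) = -1.28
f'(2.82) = 0.63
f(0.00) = 0.71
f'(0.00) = 0.64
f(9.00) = -2.77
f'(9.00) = -2.86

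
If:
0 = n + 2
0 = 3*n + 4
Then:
No Solution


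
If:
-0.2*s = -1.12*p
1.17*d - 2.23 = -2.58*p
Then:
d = 1.90598290598291 - 0.393772893772894*s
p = 0.178571428571429*s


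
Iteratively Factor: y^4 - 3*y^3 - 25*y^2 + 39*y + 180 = (y - 4)*(y^3 + y^2 - 21*y - 45) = (y - 4)*(y + 3)*(y^2 - 2*y - 15) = (y - 5)*(y - 4)*(y + 3)*(y + 3)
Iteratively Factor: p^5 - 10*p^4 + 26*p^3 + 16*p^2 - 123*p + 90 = (p - 5)*(p^4 - 5*p^3 + p^2 + 21*p - 18) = (p - 5)*(p - 3)*(p^3 - 2*p^2 - 5*p + 6) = (p - 5)*(p - 3)^2*(p^2 + p - 2) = (p - 5)*(p - 3)^2*(p - 1)*(p + 2)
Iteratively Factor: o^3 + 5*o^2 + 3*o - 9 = (o + 3)*(o^2 + 2*o - 3) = (o - 1)*(o + 3)*(o + 3)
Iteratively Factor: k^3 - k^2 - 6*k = (k + 2)*(k^2 - 3*k) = (k - 3)*(k + 2)*(k)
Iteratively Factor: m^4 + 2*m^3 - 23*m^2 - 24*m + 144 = (m - 3)*(m^3 + 5*m^2 - 8*m - 48) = (m - 3)*(m + 4)*(m^2 + m - 12) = (m - 3)^2*(m + 4)*(m + 4)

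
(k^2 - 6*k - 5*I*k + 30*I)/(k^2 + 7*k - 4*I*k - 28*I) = (k^2 - k*(6 + 5*I) + 30*I)/(k^2 + k*(7 - 4*I) - 28*I)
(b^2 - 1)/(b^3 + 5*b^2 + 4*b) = (b - 1)/(b*(b + 4))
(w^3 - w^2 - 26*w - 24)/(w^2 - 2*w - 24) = w + 1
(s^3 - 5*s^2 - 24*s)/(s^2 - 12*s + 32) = s*(s + 3)/(s - 4)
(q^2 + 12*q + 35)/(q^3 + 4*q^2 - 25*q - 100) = (q + 7)/(q^2 - q - 20)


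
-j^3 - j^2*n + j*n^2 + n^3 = (-j + n)*(j + n)^2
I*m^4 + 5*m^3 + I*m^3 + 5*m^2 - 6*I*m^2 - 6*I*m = m*(m - 3*I)*(m - 2*I)*(I*m + I)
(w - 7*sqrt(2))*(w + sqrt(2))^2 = w^3 - 5*sqrt(2)*w^2 - 26*w - 14*sqrt(2)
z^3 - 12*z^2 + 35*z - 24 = (z - 8)*(z - 3)*(z - 1)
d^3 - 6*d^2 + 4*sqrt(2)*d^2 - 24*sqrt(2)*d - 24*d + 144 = (d - 6)*(d - 2*sqrt(2))*(d + 6*sqrt(2))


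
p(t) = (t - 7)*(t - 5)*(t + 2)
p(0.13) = 71.26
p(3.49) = 29.10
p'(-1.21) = 39.59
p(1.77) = 63.69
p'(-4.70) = 171.27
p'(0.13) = 8.45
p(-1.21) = 40.28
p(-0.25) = 66.61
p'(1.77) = -15.00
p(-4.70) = -306.42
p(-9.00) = -1568.00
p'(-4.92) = 182.02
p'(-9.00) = 434.00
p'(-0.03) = 11.60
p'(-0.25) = 16.19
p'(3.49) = -22.26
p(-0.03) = 69.66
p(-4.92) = -345.28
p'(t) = (t - 7)*(t - 5) + (t - 7)*(t + 2) + (t - 5)*(t + 2)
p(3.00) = 40.00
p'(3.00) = -22.00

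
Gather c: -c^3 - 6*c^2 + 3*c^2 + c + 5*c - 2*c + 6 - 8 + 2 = -c^3 - 3*c^2 + 4*c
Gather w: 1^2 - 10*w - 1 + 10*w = 0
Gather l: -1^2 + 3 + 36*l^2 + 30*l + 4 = 36*l^2 + 30*l + 6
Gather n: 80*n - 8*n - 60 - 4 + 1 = 72*n - 63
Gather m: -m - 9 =-m - 9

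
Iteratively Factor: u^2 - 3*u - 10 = (u + 2)*(u - 5)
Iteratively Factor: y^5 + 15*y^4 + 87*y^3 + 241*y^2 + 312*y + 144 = (y + 4)*(y^4 + 11*y^3 + 43*y^2 + 69*y + 36) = (y + 3)*(y + 4)*(y^3 + 8*y^2 + 19*y + 12) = (y + 3)^2*(y + 4)*(y^2 + 5*y + 4) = (y + 3)^2*(y + 4)^2*(y + 1)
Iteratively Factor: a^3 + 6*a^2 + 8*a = (a + 4)*(a^2 + 2*a) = (a + 2)*(a + 4)*(a)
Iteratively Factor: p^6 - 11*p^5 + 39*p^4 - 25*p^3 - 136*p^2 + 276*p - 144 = (p - 4)*(p^5 - 7*p^4 + 11*p^3 + 19*p^2 - 60*p + 36) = (p - 4)*(p - 3)*(p^4 - 4*p^3 - p^2 + 16*p - 12) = (p - 4)*(p - 3)*(p + 2)*(p^3 - 6*p^2 + 11*p - 6) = (p - 4)*(p - 3)^2*(p + 2)*(p^2 - 3*p + 2) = (p - 4)*(p - 3)^2*(p - 2)*(p + 2)*(p - 1)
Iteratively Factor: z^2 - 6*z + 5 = (z - 1)*(z - 5)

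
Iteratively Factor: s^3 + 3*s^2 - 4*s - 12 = (s + 3)*(s^2 - 4) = (s - 2)*(s + 3)*(s + 2)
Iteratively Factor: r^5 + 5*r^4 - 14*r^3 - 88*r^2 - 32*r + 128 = (r - 4)*(r^4 + 9*r^3 + 22*r^2 - 32) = (r - 4)*(r + 4)*(r^3 + 5*r^2 + 2*r - 8) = (r - 4)*(r - 1)*(r + 4)*(r^2 + 6*r + 8) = (r - 4)*(r - 1)*(r + 4)^2*(r + 2)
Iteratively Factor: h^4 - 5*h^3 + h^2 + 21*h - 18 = (h - 3)*(h^3 - 2*h^2 - 5*h + 6) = (h - 3)*(h - 1)*(h^2 - h - 6) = (h - 3)^2*(h - 1)*(h + 2)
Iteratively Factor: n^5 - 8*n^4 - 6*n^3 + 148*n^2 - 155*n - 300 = (n + 4)*(n^4 - 12*n^3 + 42*n^2 - 20*n - 75) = (n + 1)*(n + 4)*(n^3 - 13*n^2 + 55*n - 75) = (n - 5)*(n + 1)*(n + 4)*(n^2 - 8*n + 15) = (n - 5)^2*(n + 1)*(n + 4)*(n - 3)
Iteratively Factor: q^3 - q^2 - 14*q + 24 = (q - 2)*(q^2 + q - 12) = (q - 3)*(q - 2)*(q + 4)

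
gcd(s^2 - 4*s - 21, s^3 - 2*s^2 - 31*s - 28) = s - 7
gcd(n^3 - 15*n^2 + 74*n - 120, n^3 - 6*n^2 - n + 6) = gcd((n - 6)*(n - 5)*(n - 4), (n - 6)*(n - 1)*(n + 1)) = n - 6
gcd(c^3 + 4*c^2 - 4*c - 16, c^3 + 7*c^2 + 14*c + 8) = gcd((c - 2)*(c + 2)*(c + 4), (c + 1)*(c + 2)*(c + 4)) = c^2 + 6*c + 8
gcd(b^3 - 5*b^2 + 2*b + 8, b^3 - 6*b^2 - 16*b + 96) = b - 4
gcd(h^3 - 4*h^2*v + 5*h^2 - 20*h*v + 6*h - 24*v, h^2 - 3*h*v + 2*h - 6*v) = h + 2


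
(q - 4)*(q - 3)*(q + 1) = q^3 - 6*q^2 + 5*q + 12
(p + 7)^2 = p^2 + 14*p + 49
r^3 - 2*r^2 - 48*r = r*(r - 8)*(r + 6)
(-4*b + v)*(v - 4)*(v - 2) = -4*b*v^2 + 24*b*v - 32*b + v^3 - 6*v^2 + 8*v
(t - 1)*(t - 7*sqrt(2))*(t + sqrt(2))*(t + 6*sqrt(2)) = t^4 - t^3 - 86*t^2 - 84*sqrt(2)*t + 86*t + 84*sqrt(2)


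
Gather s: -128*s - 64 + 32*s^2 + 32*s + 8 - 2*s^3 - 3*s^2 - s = -2*s^3 + 29*s^2 - 97*s - 56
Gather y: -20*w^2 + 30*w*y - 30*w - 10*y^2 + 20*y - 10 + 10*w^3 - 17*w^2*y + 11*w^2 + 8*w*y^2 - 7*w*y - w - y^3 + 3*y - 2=10*w^3 - 9*w^2 - 31*w - y^3 + y^2*(8*w - 10) + y*(-17*w^2 + 23*w + 23) - 12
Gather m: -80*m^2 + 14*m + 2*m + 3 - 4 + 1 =-80*m^2 + 16*m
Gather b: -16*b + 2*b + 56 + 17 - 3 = 70 - 14*b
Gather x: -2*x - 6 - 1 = -2*x - 7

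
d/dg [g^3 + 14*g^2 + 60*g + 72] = 3*g^2 + 28*g + 60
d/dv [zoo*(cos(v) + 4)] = zoo*sin(v)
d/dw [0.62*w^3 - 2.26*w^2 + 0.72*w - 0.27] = 1.86*w^2 - 4.52*w + 0.72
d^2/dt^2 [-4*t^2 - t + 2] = -8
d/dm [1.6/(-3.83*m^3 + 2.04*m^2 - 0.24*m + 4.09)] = (18.384*m^2 - 6.528*m + 0.384)/(3.83*m^3 - 2.04*m^2 + 0.24*m - 4.09)^2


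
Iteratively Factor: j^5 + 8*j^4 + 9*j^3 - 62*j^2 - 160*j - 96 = (j + 4)*(j^4 + 4*j^3 - 7*j^2 - 34*j - 24) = (j - 3)*(j + 4)*(j^3 + 7*j^2 + 14*j + 8) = (j - 3)*(j + 4)^2*(j^2 + 3*j + 2) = (j - 3)*(j + 2)*(j + 4)^2*(j + 1)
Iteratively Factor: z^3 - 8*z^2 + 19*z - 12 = (z - 3)*(z^2 - 5*z + 4) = (z - 3)*(z - 1)*(z - 4)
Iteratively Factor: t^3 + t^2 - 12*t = (t - 3)*(t^2 + 4*t) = (t - 3)*(t + 4)*(t)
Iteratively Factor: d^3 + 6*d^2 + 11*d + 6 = (d + 3)*(d^2 + 3*d + 2) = (d + 2)*(d + 3)*(d + 1)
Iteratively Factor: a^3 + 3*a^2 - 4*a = (a)*(a^2 + 3*a - 4) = a*(a + 4)*(a - 1)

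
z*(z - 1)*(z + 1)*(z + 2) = z^4 + 2*z^3 - z^2 - 2*z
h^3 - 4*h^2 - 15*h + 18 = (h - 6)*(h - 1)*(h + 3)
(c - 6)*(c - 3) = c^2 - 9*c + 18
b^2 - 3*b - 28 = (b - 7)*(b + 4)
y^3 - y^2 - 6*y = y*(y - 3)*(y + 2)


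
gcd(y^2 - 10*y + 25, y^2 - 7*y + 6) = 1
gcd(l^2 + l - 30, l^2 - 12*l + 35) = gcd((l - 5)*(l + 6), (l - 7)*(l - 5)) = l - 5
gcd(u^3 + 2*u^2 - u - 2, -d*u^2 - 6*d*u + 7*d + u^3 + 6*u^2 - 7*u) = u - 1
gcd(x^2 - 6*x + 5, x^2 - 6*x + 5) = x^2 - 6*x + 5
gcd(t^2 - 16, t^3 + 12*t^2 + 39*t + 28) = t + 4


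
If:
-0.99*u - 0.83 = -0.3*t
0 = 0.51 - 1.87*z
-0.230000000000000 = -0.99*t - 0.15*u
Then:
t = 0.34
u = -0.73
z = 0.27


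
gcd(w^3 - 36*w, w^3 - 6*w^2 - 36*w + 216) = w^2 - 36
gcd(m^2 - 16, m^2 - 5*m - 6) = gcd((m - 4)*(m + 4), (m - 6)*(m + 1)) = 1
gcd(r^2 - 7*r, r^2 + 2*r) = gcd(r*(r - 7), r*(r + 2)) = r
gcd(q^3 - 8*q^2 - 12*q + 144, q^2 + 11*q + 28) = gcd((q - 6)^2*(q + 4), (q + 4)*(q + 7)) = q + 4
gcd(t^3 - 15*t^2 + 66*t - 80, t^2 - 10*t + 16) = t^2 - 10*t + 16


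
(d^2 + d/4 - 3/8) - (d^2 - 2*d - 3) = 9*d/4 + 21/8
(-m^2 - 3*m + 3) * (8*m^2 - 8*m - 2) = -8*m^4 - 16*m^3 + 50*m^2 - 18*m - 6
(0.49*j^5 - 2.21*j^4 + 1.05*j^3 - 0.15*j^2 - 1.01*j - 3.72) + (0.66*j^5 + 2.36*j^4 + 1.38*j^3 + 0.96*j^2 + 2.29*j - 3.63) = 1.15*j^5 + 0.15*j^4 + 2.43*j^3 + 0.81*j^2 + 1.28*j - 7.35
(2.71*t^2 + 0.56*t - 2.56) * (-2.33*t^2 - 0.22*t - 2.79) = -6.3143*t^4 - 1.901*t^3 - 1.7193*t^2 - 0.9992*t + 7.1424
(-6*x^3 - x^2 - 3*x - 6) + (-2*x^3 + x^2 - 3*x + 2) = -8*x^3 - 6*x - 4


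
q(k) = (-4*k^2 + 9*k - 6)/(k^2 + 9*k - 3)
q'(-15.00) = -1.41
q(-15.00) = -11.97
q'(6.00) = -0.18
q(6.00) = -1.10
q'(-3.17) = -1.17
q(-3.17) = 3.48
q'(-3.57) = -1.35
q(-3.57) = 3.98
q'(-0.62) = -0.19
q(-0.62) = 1.60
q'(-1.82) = -0.73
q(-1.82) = 2.22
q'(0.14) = 10.53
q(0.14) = 2.80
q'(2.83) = -0.25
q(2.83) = -0.41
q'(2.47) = -0.25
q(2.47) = -0.32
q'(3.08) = -0.25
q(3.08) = -0.47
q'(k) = (9 - 8*k)/(k^2 + 9*k - 3) + (-2*k - 9)*(-4*k^2 + 9*k - 6)/(k^2 + 9*k - 3)^2 = 9*(-5*k^2 + 4*k + 3)/(k^4 + 18*k^3 + 75*k^2 - 54*k + 9)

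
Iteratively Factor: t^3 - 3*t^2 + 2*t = (t - 2)*(t^2 - t) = (t - 2)*(t - 1)*(t)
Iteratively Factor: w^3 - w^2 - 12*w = (w - 4)*(w^2 + 3*w) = (w - 4)*(w + 3)*(w)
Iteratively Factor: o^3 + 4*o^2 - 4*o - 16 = (o + 2)*(o^2 + 2*o - 8) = (o - 2)*(o + 2)*(o + 4)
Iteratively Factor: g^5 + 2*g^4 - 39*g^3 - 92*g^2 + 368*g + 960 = (g + 3)*(g^4 - g^3 - 36*g^2 + 16*g + 320) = (g - 4)*(g + 3)*(g^3 + 3*g^2 - 24*g - 80) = (g - 4)*(g + 3)*(g + 4)*(g^2 - g - 20) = (g - 5)*(g - 4)*(g + 3)*(g + 4)*(g + 4)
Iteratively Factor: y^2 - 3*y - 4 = (y - 4)*(y + 1)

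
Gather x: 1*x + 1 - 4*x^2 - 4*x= -4*x^2 - 3*x + 1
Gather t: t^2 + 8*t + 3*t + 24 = t^2 + 11*t + 24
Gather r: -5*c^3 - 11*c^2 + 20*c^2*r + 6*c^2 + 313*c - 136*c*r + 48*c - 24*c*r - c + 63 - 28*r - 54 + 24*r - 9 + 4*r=-5*c^3 - 5*c^2 + 360*c + r*(20*c^2 - 160*c)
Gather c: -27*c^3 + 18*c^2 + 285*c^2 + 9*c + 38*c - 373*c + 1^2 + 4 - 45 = -27*c^3 + 303*c^2 - 326*c - 40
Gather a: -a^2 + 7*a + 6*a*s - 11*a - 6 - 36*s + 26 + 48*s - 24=-a^2 + a*(6*s - 4) + 12*s - 4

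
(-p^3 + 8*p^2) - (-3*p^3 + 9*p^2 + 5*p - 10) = 2*p^3 - p^2 - 5*p + 10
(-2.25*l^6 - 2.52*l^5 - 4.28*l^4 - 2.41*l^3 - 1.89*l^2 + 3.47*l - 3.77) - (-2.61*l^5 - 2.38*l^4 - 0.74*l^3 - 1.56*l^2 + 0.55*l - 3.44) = -2.25*l^6 + 0.0899999999999999*l^5 - 1.9*l^4 - 1.67*l^3 - 0.33*l^2 + 2.92*l - 0.33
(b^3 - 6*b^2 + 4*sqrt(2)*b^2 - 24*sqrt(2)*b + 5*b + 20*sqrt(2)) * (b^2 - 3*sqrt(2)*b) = b^5 - 6*b^4 + sqrt(2)*b^4 - 19*b^3 - 6*sqrt(2)*b^3 + 5*sqrt(2)*b^2 + 144*b^2 - 120*b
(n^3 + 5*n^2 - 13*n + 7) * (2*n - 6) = 2*n^4 + 4*n^3 - 56*n^2 + 92*n - 42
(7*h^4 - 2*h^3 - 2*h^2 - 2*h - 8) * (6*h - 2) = 42*h^5 - 26*h^4 - 8*h^3 - 8*h^2 - 44*h + 16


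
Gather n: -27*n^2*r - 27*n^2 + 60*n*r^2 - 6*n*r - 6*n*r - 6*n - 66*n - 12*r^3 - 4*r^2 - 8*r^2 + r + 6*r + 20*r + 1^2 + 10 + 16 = n^2*(-27*r - 27) + n*(60*r^2 - 12*r - 72) - 12*r^3 - 12*r^2 + 27*r + 27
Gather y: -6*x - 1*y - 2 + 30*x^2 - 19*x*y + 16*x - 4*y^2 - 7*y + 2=30*x^2 + 10*x - 4*y^2 + y*(-19*x - 8)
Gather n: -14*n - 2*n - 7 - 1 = -16*n - 8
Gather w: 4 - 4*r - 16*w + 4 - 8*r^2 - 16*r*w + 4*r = -8*r^2 + w*(-16*r - 16) + 8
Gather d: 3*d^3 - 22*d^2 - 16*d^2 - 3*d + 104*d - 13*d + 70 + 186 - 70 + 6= 3*d^3 - 38*d^2 + 88*d + 192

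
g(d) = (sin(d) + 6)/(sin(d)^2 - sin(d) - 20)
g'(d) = (-2*sin(d)*cos(d) + cos(d))*(sin(d) + 6)/(sin(d)^2 - sin(d) - 20)^2 + cos(d)/(sin(d)^2 - sin(d) - 20)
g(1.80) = -0.35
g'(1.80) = 0.02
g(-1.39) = -0.28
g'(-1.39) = -0.00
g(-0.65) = -0.28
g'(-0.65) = -0.02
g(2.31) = -0.33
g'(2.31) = 0.04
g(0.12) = -0.30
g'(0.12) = -0.04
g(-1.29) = -0.28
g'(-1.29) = -0.00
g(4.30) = -0.28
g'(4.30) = 0.00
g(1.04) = -0.34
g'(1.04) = -0.03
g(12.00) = -0.28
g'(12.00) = -0.02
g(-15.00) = -0.28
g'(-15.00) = 0.01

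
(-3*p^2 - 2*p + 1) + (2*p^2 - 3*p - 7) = -p^2 - 5*p - 6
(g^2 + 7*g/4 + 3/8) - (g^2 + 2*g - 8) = 67/8 - g/4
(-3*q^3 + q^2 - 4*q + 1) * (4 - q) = 3*q^4 - 13*q^3 + 8*q^2 - 17*q + 4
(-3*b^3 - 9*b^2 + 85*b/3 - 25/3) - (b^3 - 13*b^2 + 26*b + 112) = -4*b^3 + 4*b^2 + 7*b/3 - 361/3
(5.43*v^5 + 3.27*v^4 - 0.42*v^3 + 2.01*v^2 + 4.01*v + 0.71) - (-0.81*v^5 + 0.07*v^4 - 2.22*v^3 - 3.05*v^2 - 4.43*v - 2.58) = 6.24*v^5 + 3.2*v^4 + 1.8*v^3 + 5.06*v^2 + 8.44*v + 3.29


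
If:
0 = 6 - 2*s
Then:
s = 3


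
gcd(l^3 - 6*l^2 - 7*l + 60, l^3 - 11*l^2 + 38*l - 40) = l^2 - 9*l + 20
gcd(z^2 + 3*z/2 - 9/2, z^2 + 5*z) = 1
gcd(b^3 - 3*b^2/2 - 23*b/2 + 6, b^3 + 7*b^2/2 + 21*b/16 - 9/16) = b + 3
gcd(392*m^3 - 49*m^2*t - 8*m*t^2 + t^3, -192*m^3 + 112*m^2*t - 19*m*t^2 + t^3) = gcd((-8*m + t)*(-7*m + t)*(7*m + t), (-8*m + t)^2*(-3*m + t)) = -8*m + t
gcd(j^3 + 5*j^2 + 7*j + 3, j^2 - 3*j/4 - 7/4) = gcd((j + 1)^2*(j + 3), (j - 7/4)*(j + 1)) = j + 1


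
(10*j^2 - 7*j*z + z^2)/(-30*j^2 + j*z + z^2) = (-2*j + z)/(6*j + z)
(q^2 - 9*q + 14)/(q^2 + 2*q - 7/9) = 9*(q^2 - 9*q + 14)/(9*q^2 + 18*q - 7)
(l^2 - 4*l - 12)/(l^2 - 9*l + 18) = (l + 2)/(l - 3)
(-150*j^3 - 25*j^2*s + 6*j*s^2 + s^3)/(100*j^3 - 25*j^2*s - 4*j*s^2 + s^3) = (6*j + s)/(-4*j + s)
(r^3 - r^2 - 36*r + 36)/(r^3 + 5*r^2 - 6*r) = (r - 6)/r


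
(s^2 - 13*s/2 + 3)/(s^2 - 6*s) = (s - 1/2)/s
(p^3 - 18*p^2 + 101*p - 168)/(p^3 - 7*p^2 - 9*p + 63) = (p - 8)/(p + 3)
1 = 1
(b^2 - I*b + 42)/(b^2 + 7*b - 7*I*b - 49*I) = (b + 6*I)/(b + 7)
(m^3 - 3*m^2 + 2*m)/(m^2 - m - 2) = m*(m - 1)/(m + 1)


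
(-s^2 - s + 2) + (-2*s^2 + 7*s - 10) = -3*s^2 + 6*s - 8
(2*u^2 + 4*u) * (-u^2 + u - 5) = -2*u^4 - 2*u^3 - 6*u^2 - 20*u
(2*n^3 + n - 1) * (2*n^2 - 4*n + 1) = 4*n^5 - 8*n^4 + 4*n^3 - 6*n^2 + 5*n - 1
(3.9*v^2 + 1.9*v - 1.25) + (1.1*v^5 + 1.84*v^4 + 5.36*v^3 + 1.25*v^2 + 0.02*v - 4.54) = 1.1*v^5 + 1.84*v^4 + 5.36*v^3 + 5.15*v^2 + 1.92*v - 5.79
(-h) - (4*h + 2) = -5*h - 2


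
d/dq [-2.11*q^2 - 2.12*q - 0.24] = -4.22*q - 2.12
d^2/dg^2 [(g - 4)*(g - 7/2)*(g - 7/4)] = 6*g - 37/2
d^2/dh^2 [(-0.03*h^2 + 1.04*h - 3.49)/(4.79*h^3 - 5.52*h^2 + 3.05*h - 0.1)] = (-1.376646*h^6 + 143.171184*h^5 - 1123.25979*h^4 + 1508.233604*h^3 - 937.895826*h^2 + 339.0711*h - 60.44469)/(109.902239*h^9 - 379.954296*h^8 + 647.798163*h^7 - 658.946478*h^6 + 428.345565*h^5 - 171.95622*h^4 + 38.617925*h^3 - 2.95635*h^2 + 0.0915*h - 0.001)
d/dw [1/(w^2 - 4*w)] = 2*(2 - w)/(w^2*(w - 4)^2)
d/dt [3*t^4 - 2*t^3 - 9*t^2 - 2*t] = 12*t^3 - 6*t^2 - 18*t - 2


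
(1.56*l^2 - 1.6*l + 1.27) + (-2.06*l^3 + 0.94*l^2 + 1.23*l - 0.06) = -2.06*l^3 + 2.5*l^2 - 0.37*l + 1.21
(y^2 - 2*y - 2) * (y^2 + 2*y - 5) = y^4 - 11*y^2 + 6*y + 10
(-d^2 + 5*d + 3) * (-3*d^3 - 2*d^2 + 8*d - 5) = 3*d^5 - 13*d^4 - 27*d^3 + 39*d^2 - d - 15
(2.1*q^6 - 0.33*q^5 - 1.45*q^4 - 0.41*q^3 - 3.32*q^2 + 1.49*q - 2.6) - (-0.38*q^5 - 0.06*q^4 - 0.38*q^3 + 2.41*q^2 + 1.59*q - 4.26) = 2.1*q^6 + 0.05*q^5 - 1.39*q^4 - 0.03*q^3 - 5.73*q^2 - 0.1*q + 1.66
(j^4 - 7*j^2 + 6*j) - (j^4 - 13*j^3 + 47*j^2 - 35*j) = 13*j^3 - 54*j^2 + 41*j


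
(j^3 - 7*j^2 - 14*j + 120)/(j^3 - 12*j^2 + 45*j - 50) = (j^2 - 2*j - 24)/(j^2 - 7*j + 10)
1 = 1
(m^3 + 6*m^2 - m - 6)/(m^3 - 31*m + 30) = (m + 1)/(m - 5)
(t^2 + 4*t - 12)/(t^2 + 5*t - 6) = (t - 2)/(t - 1)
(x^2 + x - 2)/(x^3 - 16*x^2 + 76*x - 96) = (x^2 + x - 2)/(x^3 - 16*x^2 + 76*x - 96)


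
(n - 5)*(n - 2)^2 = n^3 - 9*n^2 + 24*n - 20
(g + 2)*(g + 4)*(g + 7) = g^3 + 13*g^2 + 50*g + 56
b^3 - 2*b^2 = b^2*(b - 2)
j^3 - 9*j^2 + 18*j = j*(j - 6)*(j - 3)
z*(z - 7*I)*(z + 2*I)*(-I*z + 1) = -I*z^4 - 4*z^3 - 19*I*z^2 + 14*z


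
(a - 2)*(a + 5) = a^2 + 3*a - 10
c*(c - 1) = c^2 - c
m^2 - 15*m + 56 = (m - 8)*(m - 7)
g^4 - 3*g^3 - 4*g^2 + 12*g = g*(g - 3)*(g - 2)*(g + 2)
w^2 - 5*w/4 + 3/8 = (w - 3/4)*(w - 1/2)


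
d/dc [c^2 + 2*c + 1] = 2*c + 2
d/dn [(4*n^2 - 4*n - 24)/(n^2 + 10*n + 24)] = 4*(11*n^2 + 60*n + 36)/(n^4 + 20*n^3 + 148*n^2 + 480*n + 576)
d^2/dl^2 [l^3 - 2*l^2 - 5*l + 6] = 6*l - 4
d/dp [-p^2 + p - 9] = 1 - 2*p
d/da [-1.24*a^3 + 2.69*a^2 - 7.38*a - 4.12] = -3.72*a^2 + 5.38*a - 7.38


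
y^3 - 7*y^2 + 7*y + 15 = (y - 5)*(y - 3)*(y + 1)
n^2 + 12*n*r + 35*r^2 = (n + 5*r)*(n + 7*r)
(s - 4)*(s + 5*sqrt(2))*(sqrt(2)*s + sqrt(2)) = sqrt(2)*s^3 - 3*sqrt(2)*s^2 + 10*s^2 - 30*s - 4*sqrt(2)*s - 40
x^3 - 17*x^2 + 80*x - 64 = (x - 8)^2*(x - 1)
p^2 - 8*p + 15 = (p - 5)*(p - 3)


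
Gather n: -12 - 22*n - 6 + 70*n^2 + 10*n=70*n^2 - 12*n - 18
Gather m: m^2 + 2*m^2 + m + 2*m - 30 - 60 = 3*m^2 + 3*m - 90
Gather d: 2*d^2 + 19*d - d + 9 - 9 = 2*d^2 + 18*d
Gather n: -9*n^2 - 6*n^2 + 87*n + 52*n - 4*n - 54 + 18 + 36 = -15*n^2 + 135*n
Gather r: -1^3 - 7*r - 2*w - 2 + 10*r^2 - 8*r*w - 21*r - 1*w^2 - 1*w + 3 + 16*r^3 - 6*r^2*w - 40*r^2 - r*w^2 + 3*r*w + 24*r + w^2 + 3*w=16*r^3 + r^2*(-6*w - 30) + r*(-w^2 - 5*w - 4)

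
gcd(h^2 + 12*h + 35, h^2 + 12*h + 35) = h^2 + 12*h + 35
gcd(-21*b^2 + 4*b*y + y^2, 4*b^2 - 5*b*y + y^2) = 1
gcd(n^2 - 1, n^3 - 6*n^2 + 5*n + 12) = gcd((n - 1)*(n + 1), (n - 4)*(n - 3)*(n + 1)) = n + 1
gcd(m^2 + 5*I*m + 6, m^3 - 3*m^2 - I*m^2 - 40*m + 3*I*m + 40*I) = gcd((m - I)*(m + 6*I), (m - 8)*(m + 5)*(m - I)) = m - I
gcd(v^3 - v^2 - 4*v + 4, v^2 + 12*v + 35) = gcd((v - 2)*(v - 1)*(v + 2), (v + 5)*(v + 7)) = 1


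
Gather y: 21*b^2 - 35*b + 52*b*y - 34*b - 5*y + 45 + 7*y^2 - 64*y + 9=21*b^2 - 69*b + 7*y^2 + y*(52*b - 69) + 54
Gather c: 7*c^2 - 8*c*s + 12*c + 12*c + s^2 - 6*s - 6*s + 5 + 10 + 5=7*c^2 + c*(24 - 8*s) + s^2 - 12*s + 20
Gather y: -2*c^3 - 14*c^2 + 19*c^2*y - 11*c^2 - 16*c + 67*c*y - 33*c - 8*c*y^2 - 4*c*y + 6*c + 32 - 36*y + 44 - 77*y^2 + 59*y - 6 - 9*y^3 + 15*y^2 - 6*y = -2*c^3 - 25*c^2 - 43*c - 9*y^3 + y^2*(-8*c - 62) + y*(19*c^2 + 63*c + 17) + 70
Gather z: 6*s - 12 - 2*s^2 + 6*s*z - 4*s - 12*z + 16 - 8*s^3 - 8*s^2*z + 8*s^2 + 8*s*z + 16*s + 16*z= -8*s^3 + 6*s^2 + 18*s + z*(-8*s^2 + 14*s + 4) + 4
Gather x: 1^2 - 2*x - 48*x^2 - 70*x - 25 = -48*x^2 - 72*x - 24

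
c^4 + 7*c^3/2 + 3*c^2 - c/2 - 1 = (c - 1/2)*(c + 1)^2*(c + 2)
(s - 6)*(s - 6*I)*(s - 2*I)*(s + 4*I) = s^4 - 6*s^3 - 4*I*s^3 + 20*s^2 + 24*I*s^2 - 120*s - 48*I*s + 288*I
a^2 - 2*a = a*(a - 2)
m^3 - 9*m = m*(m - 3)*(m + 3)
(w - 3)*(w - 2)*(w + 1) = w^3 - 4*w^2 + w + 6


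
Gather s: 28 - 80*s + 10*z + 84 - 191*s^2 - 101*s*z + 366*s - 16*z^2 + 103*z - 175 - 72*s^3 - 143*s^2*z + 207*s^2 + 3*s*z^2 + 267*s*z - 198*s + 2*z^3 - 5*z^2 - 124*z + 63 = -72*s^3 + s^2*(16 - 143*z) + s*(3*z^2 + 166*z + 88) + 2*z^3 - 21*z^2 - 11*z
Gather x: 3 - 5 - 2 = -4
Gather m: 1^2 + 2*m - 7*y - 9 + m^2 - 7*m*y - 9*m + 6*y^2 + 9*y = m^2 + m*(-7*y - 7) + 6*y^2 + 2*y - 8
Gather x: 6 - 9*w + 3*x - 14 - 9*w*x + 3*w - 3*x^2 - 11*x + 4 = -6*w - 3*x^2 + x*(-9*w - 8) - 4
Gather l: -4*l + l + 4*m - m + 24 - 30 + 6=-3*l + 3*m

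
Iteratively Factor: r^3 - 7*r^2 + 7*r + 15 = (r - 3)*(r^2 - 4*r - 5) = (r - 5)*(r - 3)*(r + 1)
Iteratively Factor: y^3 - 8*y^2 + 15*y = (y - 3)*(y^2 - 5*y) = (y - 5)*(y - 3)*(y)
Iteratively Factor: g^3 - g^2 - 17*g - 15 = (g + 3)*(g^2 - 4*g - 5) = (g - 5)*(g + 3)*(g + 1)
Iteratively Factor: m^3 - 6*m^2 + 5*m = (m - 1)*(m^2 - 5*m) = m*(m - 1)*(m - 5)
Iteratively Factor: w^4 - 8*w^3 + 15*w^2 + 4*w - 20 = (w + 1)*(w^3 - 9*w^2 + 24*w - 20) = (w - 2)*(w + 1)*(w^2 - 7*w + 10) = (w - 5)*(w - 2)*(w + 1)*(w - 2)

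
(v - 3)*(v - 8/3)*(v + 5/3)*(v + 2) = v^4 - 2*v^3 - 85*v^2/9 + 94*v/9 + 80/3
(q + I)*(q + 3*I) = q^2 + 4*I*q - 3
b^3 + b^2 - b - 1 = (b - 1)*(b + 1)^2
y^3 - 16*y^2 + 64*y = y*(y - 8)^2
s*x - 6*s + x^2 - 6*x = (s + x)*(x - 6)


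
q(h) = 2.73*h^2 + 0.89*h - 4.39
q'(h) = 5.46*h + 0.89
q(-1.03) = -2.41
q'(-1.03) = -4.73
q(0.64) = -2.70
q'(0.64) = 4.38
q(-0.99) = -2.60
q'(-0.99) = -4.52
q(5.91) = 96.22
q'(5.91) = 33.16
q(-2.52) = 10.70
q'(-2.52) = -12.87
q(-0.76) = -3.49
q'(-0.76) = -3.26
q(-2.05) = 5.26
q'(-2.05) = -10.30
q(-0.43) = -4.27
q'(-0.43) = -1.46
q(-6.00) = 88.55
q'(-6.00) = -31.87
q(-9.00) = 208.73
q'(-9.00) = -48.25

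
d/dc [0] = 0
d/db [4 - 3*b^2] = -6*b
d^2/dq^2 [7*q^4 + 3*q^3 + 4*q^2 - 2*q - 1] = 84*q^2 + 18*q + 8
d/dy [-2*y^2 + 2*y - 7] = 2 - 4*y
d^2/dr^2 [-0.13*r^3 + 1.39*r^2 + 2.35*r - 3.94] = 2.78 - 0.78*r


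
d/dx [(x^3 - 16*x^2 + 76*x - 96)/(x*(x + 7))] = (x^4 + 14*x^3 - 188*x^2 + 192*x + 672)/(x^2*(x^2 + 14*x + 49))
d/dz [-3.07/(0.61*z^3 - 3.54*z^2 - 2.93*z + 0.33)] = (5.6181*z^2 - 21.7356*z - 8.9951)/(0.61*z^3 - 3.54*z^2 - 2.93*z + 0.33)^2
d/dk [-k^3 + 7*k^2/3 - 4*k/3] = -3*k^2 + 14*k/3 - 4/3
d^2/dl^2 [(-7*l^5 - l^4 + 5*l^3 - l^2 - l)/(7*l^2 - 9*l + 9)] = 2*(-1029*l^7 + 3479*l^6 - 7182*l^5 + 8073*l^4 - 5044*l^3 - 1512*l^2 + 1404*l - 162)/(343*l^6 - 1323*l^5 + 3024*l^4 - 4131*l^3 + 3888*l^2 - 2187*l + 729)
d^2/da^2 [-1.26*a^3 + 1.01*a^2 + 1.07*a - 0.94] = 2.02 - 7.56*a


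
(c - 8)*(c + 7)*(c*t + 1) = c^3*t - c^2*t + c^2 - 56*c*t - c - 56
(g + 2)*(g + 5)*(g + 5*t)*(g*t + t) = g^4*t + 5*g^3*t^2 + 8*g^3*t + 40*g^2*t^2 + 17*g^2*t + 85*g*t^2 + 10*g*t + 50*t^2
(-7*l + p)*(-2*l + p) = 14*l^2 - 9*l*p + p^2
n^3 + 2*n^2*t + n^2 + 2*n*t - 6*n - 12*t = (n - 2)*(n + 3)*(n + 2*t)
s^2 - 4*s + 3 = (s - 3)*(s - 1)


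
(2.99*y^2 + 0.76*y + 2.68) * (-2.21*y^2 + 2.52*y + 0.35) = -6.6079*y^4 + 5.8552*y^3 - 2.9611*y^2 + 7.0196*y + 0.938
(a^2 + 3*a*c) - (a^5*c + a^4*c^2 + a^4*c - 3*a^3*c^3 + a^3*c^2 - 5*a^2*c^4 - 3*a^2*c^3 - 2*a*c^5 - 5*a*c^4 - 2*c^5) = -a^5*c - a^4*c^2 - a^4*c + 3*a^3*c^3 - a^3*c^2 + 5*a^2*c^4 + 3*a^2*c^3 + a^2 + 2*a*c^5 + 5*a*c^4 + 3*a*c + 2*c^5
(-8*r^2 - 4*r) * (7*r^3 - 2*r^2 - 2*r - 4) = -56*r^5 - 12*r^4 + 24*r^3 + 40*r^2 + 16*r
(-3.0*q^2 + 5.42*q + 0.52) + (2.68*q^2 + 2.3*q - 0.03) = -0.32*q^2 + 7.72*q + 0.49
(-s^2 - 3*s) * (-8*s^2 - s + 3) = 8*s^4 + 25*s^3 - 9*s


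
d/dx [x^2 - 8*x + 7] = 2*x - 8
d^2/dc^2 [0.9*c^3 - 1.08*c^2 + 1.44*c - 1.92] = 5.4*c - 2.16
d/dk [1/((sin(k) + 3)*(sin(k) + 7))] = -2*(sin(k) + 5)*cos(k)/((sin(k) + 3)^2*(sin(k) + 7)^2)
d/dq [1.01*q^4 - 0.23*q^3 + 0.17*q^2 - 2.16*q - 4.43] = 4.04*q^3 - 0.69*q^2 + 0.34*q - 2.16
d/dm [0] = 0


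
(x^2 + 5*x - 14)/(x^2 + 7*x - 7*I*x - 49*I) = (x - 2)/(x - 7*I)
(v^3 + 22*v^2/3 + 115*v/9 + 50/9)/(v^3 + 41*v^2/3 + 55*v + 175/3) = (v + 2/3)/(v + 7)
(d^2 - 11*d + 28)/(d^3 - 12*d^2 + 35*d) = (d - 4)/(d*(d - 5))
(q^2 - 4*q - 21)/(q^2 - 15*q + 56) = (q + 3)/(q - 8)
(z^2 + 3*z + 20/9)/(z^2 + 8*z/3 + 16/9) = (3*z + 5)/(3*z + 4)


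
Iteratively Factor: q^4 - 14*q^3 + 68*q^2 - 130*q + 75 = (q - 1)*(q^3 - 13*q^2 + 55*q - 75) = (q - 3)*(q - 1)*(q^2 - 10*q + 25) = (q - 5)*(q - 3)*(q - 1)*(q - 5)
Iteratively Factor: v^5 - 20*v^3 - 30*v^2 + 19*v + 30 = (v + 2)*(v^4 - 2*v^3 - 16*v^2 + 2*v + 15) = (v - 1)*(v + 2)*(v^3 - v^2 - 17*v - 15) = (v - 5)*(v - 1)*(v + 2)*(v^2 + 4*v + 3) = (v - 5)*(v - 1)*(v + 2)*(v + 3)*(v + 1)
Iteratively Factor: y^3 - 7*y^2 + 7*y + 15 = (y - 5)*(y^2 - 2*y - 3) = (y - 5)*(y + 1)*(y - 3)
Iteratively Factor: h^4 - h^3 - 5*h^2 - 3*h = (h + 1)*(h^3 - 2*h^2 - 3*h) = h*(h + 1)*(h^2 - 2*h - 3) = h*(h + 1)^2*(h - 3)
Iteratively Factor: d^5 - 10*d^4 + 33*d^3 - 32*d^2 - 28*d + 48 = (d - 2)*(d^4 - 8*d^3 + 17*d^2 + 2*d - 24) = (d - 4)*(d - 2)*(d^3 - 4*d^2 + d + 6) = (d - 4)*(d - 3)*(d - 2)*(d^2 - d - 2) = (d - 4)*(d - 3)*(d - 2)*(d + 1)*(d - 2)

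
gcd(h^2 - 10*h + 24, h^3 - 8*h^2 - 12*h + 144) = h - 6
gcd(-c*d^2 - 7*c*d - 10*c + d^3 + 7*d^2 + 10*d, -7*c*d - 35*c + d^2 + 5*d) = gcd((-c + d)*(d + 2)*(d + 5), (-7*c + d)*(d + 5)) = d + 5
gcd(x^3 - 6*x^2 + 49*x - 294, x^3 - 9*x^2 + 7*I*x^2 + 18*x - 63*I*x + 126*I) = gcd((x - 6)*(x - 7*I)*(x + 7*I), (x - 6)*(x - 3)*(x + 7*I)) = x^2 + x*(-6 + 7*I) - 42*I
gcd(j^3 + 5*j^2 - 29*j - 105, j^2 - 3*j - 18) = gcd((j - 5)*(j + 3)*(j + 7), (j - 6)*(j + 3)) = j + 3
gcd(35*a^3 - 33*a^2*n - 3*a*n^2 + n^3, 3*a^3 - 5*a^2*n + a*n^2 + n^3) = a - n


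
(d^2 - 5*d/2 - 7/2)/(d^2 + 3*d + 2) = (d - 7/2)/(d + 2)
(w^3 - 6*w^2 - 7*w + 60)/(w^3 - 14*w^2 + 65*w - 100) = (w + 3)/(w - 5)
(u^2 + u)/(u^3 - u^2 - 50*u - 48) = u/(u^2 - 2*u - 48)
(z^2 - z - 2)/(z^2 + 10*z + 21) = (z^2 - z - 2)/(z^2 + 10*z + 21)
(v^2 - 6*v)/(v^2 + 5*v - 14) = v*(v - 6)/(v^2 + 5*v - 14)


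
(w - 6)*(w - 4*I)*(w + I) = w^3 - 6*w^2 - 3*I*w^2 + 4*w + 18*I*w - 24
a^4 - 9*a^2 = a^2*(a - 3)*(a + 3)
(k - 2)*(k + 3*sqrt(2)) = k^2 - 2*k + 3*sqrt(2)*k - 6*sqrt(2)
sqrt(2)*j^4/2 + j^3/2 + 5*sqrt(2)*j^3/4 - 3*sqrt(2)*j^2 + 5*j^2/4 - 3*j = j*(j - 3/2)*(j + 4)*(sqrt(2)*j/2 + 1/2)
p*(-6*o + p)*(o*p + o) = -6*o^2*p^2 - 6*o^2*p + o*p^3 + o*p^2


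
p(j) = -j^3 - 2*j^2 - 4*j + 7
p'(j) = -3*j^2 - 4*j - 4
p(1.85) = -13.58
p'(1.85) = -21.67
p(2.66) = -36.61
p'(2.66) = -35.87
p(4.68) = -158.03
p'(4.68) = -88.43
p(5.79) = -277.31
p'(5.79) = -127.73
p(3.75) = -88.86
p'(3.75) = -61.19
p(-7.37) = 328.16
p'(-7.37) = -137.47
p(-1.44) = 11.60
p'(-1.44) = -4.46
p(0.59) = 3.74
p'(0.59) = -7.40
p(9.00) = -920.00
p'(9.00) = -283.00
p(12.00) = -2057.00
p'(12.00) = -484.00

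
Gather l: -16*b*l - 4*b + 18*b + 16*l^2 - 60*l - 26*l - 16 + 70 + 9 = 14*b + 16*l^2 + l*(-16*b - 86) + 63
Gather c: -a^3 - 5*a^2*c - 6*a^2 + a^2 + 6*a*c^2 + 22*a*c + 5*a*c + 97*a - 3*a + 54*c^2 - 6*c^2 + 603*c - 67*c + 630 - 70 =-a^3 - 5*a^2 + 94*a + c^2*(6*a + 48) + c*(-5*a^2 + 27*a + 536) + 560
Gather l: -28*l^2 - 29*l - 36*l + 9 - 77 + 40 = -28*l^2 - 65*l - 28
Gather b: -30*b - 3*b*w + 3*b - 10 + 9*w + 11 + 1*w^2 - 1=b*(-3*w - 27) + w^2 + 9*w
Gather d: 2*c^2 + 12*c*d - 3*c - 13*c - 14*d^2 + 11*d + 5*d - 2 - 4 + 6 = 2*c^2 - 16*c - 14*d^2 + d*(12*c + 16)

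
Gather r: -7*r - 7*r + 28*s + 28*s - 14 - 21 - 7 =-14*r + 56*s - 42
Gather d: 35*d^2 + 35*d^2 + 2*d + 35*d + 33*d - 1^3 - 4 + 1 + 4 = 70*d^2 + 70*d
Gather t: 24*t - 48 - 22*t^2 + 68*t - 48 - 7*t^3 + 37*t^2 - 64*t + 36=-7*t^3 + 15*t^2 + 28*t - 60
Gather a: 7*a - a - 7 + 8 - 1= 6*a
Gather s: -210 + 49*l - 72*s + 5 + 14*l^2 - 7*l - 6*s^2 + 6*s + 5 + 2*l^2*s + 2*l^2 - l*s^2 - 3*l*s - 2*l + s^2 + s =16*l^2 + 40*l + s^2*(-l - 5) + s*(2*l^2 - 3*l - 65) - 200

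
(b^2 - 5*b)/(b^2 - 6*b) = (b - 5)/(b - 6)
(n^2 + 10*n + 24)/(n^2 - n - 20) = (n + 6)/(n - 5)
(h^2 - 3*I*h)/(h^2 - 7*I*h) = (h - 3*I)/(h - 7*I)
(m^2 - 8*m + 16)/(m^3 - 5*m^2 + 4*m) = (m - 4)/(m*(m - 1))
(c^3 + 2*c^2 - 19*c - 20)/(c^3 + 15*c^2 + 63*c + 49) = (c^2 + c - 20)/(c^2 + 14*c + 49)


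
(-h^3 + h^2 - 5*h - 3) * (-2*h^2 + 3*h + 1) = 2*h^5 - 5*h^4 + 12*h^3 - 8*h^2 - 14*h - 3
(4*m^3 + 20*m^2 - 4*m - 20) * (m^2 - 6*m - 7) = 4*m^5 - 4*m^4 - 152*m^3 - 136*m^2 + 148*m + 140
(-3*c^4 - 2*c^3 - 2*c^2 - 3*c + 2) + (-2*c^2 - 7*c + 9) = -3*c^4 - 2*c^3 - 4*c^2 - 10*c + 11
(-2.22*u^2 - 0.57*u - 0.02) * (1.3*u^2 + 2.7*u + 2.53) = -2.886*u^4 - 6.735*u^3 - 7.1816*u^2 - 1.4961*u - 0.0506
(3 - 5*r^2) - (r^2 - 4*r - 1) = -6*r^2 + 4*r + 4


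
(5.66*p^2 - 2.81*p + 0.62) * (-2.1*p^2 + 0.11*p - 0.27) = -11.886*p^4 + 6.5236*p^3 - 3.1393*p^2 + 0.8269*p - 0.1674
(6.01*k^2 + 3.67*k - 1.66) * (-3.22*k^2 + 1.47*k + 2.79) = -19.3522*k^4 - 2.9827*k^3 + 27.508*k^2 + 7.7991*k - 4.6314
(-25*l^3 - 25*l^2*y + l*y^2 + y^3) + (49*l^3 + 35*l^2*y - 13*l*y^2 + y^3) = 24*l^3 + 10*l^2*y - 12*l*y^2 + 2*y^3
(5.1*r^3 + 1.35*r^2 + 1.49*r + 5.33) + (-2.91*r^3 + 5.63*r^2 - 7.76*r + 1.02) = 2.19*r^3 + 6.98*r^2 - 6.27*r + 6.35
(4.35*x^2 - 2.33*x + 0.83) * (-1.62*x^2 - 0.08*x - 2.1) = -7.047*x^4 + 3.4266*x^3 - 10.2932*x^2 + 4.8266*x - 1.743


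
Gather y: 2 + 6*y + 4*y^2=4*y^2 + 6*y + 2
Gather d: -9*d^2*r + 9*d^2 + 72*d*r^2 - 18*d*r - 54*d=d^2*(9 - 9*r) + d*(72*r^2 - 18*r - 54)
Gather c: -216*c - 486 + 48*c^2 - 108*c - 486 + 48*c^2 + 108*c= 96*c^2 - 216*c - 972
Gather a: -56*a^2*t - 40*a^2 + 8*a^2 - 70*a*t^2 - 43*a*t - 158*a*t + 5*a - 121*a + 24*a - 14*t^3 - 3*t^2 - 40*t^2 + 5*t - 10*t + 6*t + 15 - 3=a^2*(-56*t - 32) + a*(-70*t^2 - 201*t - 92) - 14*t^3 - 43*t^2 + t + 12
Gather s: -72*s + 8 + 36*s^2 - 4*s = 36*s^2 - 76*s + 8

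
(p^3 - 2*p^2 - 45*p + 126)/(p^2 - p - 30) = (p^2 + 4*p - 21)/(p + 5)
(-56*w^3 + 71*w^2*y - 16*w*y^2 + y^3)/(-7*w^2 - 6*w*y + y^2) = (8*w^2 - 9*w*y + y^2)/(w + y)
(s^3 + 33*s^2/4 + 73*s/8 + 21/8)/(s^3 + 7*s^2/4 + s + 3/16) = 2*(s + 7)/(2*s + 1)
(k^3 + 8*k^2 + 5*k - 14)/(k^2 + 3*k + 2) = (k^2 + 6*k - 7)/(k + 1)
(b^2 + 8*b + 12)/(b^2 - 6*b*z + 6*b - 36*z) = (-b - 2)/(-b + 6*z)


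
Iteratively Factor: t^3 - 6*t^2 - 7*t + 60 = (t - 4)*(t^2 - 2*t - 15) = (t - 5)*(t - 4)*(t + 3)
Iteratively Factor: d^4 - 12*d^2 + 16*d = (d)*(d^3 - 12*d + 16) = d*(d - 2)*(d^2 + 2*d - 8) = d*(d - 2)*(d + 4)*(d - 2)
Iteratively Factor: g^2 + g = (g)*(g + 1)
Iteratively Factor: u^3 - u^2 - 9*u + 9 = (u + 3)*(u^2 - 4*u + 3) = (u - 1)*(u + 3)*(u - 3)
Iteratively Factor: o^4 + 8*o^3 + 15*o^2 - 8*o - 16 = (o + 4)*(o^3 + 4*o^2 - o - 4) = (o + 1)*(o + 4)*(o^2 + 3*o - 4) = (o + 1)*(o + 4)^2*(o - 1)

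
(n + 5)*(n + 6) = n^2 + 11*n + 30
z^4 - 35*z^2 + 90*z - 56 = (z - 4)*(z - 2)*(z - 1)*(z + 7)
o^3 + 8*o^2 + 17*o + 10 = (o + 1)*(o + 2)*(o + 5)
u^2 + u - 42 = (u - 6)*(u + 7)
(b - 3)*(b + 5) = b^2 + 2*b - 15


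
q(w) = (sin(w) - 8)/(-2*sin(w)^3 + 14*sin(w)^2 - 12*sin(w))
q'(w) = (sin(w) - 8)*(6*sin(w)^2*cos(w) - 28*sin(w)*cos(w) + 12*cos(w))/(-2*sin(w)^3 + 14*sin(w)^2 - 12*sin(w))^2 + cos(w)/(-2*sin(w)^3 + 14*sin(w)^2 - 12*sin(w))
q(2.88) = 3.52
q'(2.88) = 8.40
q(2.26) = 3.92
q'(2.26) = -7.83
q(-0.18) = -3.14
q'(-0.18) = -19.97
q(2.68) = 2.75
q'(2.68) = 0.97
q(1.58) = 16528.22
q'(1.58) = -3591488.34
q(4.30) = -0.37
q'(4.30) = 0.24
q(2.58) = 2.74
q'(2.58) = -0.72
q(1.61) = 911.69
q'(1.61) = -46470.52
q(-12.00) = 2.75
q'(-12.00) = 0.80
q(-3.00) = -4.12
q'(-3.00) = 32.61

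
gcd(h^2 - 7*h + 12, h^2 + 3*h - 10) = 1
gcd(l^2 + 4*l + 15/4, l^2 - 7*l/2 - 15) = l + 5/2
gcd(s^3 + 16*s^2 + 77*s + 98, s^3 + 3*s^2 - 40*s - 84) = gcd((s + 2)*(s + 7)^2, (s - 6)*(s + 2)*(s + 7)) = s^2 + 9*s + 14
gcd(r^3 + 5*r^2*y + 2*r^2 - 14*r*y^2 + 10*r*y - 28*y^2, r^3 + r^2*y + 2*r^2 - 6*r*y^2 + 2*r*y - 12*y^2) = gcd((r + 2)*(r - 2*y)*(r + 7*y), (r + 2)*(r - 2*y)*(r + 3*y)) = -r^2 + 2*r*y - 2*r + 4*y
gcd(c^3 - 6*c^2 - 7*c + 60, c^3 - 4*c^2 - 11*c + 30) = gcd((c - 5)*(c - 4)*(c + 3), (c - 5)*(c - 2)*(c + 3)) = c^2 - 2*c - 15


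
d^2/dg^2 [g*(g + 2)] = 2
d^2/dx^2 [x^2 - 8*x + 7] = 2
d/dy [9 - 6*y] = -6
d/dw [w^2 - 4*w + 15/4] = 2*w - 4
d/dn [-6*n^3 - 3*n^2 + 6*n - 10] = -18*n^2 - 6*n + 6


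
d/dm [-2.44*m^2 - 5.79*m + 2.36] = -4.88*m - 5.79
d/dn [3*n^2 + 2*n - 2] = 6*n + 2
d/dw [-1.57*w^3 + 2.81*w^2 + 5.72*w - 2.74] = -4.71*w^2 + 5.62*w + 5.72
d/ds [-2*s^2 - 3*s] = -4*s - 3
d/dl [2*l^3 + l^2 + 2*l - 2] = 6*l^2 + 2*l + 2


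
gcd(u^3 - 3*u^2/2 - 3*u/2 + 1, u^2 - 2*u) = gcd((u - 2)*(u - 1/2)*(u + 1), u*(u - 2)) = u - 2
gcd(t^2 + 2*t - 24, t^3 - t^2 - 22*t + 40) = t - 4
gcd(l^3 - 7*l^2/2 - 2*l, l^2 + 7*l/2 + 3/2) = l + 1/2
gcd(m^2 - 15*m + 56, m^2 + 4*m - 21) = 1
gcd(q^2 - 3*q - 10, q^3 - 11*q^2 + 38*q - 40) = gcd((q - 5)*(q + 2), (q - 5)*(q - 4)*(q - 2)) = q - 5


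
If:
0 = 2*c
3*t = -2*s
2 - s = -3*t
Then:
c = 0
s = 2/3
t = -4/9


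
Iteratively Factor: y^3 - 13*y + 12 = (y + 4)*(y^2 - 4*y + 3) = (y - 1)*(y + 4)*(y - 3)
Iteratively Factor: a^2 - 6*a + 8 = (a - 2)*(a - 4)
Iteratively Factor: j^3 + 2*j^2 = (j + 2)*(j^2) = j*(j + 2)*(j)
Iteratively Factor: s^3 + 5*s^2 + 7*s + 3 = (s + 1)*(s^2 + 4*s + 3) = (s + 1)*(s + 3)*(s + 1)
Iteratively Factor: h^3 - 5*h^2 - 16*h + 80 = (h - 4)*(h^2 - h - 20) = (h - 5)*(h - 4)*(h + 4)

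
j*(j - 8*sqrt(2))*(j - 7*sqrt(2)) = j^3 - 15*sqrt(2)*j^2 + 112*j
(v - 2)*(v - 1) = v^2 - 3*v + 2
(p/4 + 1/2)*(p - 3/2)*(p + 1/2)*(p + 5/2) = p^4/4 + 7*p^3/8 - p^2/16 - 67*p/32 - 15/16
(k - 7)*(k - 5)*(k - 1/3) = k^3 - 37*k^2/3 + 39*k - 35/3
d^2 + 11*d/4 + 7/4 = (d + 1)*(d + 7/4)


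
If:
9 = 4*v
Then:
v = 9/4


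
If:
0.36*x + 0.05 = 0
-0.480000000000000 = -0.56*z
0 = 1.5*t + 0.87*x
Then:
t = 0.08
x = -0.14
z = 0.86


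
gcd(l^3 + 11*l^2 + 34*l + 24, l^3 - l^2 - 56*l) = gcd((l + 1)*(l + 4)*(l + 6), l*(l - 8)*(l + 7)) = 1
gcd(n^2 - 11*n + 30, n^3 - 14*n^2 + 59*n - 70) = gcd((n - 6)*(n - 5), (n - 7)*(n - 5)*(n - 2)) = n - 5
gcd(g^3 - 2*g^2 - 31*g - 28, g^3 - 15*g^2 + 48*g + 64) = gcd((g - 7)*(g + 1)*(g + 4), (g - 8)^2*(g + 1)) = g + 1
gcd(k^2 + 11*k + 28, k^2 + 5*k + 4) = k + 4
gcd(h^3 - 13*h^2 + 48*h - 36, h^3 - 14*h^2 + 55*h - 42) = h^2 - 7*h + 6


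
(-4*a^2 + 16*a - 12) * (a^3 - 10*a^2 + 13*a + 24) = -4*a^5 + 56*a^4 - 224*a^3 + 232*a^2 + 228*a - 288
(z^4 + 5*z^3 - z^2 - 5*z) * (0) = 0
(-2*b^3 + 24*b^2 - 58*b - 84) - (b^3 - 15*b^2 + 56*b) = -3*b^3 + 39*b^2 - 114*b - 84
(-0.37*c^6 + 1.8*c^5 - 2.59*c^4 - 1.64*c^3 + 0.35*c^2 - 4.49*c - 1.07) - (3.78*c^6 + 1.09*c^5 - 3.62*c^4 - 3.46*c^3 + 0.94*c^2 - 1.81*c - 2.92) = -4.15*c^6 + 0.71*c^5 + 1.03*c^4 + 1.82*c^3 - 0.59*c^2 - 2.68*c + 1.85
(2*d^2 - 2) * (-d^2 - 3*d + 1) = -2*d^4 - 6*d^3 + 4*d^2 + 6*d - 2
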